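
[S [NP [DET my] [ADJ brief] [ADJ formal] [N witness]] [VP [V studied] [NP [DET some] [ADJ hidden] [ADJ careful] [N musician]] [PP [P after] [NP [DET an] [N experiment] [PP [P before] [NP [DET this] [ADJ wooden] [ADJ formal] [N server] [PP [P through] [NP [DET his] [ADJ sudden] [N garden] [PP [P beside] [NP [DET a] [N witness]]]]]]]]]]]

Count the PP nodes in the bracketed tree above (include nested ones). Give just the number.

Scanning left to right, an opening `[PP` appears at word positions 10, 13, 18, 22 — 4 in total.

4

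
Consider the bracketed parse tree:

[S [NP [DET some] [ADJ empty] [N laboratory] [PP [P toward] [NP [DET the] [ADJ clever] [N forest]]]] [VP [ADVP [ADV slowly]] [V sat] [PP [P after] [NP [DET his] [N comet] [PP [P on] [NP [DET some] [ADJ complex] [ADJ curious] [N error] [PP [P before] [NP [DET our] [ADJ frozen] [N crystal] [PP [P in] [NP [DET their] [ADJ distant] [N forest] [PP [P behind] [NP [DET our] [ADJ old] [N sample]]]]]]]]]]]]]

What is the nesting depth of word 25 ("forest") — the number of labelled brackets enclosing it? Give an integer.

11

Path from the root down to the word: S → VP → PP → NP → PP → NP → PP → NP → PP → NP → N. That is 11 enclosing brackets.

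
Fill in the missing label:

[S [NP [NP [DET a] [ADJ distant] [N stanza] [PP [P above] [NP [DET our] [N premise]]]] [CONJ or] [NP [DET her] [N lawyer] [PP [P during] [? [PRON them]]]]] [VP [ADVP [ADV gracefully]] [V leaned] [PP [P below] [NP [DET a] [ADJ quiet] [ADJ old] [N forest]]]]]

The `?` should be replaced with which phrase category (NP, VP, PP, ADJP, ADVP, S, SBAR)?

NP

Looking at what the `?` directly dominates — PRON 'them' — this is a noun phrase (NP).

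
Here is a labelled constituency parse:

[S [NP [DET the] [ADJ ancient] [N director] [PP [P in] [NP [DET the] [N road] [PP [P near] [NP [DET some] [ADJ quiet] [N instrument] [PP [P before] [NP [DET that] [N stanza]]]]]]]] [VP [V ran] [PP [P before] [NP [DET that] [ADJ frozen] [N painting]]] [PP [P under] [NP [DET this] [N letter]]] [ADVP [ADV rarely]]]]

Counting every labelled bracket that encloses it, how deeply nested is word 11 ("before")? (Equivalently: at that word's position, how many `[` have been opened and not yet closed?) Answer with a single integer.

Counting open brackets not yet closed at "before": [S [NP [PP [NP [PP [NP [PP [P = 8.

8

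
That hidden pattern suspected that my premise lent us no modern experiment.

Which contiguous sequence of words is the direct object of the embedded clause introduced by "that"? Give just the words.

"lent" heads the VP of the embedded clause introduced by "that", and "no modern experiment" is its direct object.

no modern experiment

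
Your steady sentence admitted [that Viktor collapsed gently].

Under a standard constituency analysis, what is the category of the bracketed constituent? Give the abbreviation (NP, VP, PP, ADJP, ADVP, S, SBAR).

SBAR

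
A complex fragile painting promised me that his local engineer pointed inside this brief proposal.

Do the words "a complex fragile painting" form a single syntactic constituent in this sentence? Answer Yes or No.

Yes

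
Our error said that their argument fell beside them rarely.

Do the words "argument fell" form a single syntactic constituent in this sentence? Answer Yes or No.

No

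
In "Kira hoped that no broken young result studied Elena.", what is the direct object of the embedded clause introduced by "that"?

Elena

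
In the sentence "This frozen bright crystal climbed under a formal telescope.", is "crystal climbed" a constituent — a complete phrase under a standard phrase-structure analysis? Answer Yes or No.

No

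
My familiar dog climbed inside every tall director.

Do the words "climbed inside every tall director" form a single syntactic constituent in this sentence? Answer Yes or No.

Yes

The sequence corresponds to a single VP node — the verb phrase "climbed inside every tall director".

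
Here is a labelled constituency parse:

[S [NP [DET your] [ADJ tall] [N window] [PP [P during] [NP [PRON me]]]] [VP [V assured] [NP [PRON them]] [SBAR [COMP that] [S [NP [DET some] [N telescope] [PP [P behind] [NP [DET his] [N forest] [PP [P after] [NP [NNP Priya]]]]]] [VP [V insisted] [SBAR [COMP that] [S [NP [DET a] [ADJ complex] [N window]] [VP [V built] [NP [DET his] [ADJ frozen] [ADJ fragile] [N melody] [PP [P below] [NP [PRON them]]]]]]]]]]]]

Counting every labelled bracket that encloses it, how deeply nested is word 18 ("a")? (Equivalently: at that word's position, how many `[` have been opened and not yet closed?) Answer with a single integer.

Counting open brackets not yet closed at "a": [S [VP [SBAR [S [VP [SBAR [S [NP [DET = 9.

9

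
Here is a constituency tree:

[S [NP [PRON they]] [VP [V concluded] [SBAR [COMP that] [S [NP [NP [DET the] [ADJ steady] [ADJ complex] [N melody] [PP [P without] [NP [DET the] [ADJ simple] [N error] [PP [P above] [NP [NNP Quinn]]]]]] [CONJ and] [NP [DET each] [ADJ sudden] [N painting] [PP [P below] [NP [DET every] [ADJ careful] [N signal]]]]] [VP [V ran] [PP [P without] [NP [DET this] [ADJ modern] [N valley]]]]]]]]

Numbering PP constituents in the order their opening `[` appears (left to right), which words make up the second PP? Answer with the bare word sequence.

above Quinn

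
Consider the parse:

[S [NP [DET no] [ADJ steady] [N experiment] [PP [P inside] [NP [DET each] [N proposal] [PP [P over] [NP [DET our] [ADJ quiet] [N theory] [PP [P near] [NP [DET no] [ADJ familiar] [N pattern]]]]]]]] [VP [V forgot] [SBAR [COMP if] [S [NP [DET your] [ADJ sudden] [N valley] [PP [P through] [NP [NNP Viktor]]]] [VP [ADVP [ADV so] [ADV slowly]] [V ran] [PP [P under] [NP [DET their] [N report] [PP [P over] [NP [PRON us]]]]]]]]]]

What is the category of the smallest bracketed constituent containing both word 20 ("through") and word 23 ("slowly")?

S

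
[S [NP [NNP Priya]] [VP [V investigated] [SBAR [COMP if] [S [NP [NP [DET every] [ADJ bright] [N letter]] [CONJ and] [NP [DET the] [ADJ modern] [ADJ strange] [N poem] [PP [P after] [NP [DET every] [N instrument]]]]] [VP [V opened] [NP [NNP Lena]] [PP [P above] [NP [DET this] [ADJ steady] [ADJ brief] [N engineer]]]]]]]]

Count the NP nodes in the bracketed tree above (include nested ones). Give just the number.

7

Listing each NP by its span: [NP Priya]; [NP every bright letter and the modern strange poem after every instrument]; [NP every bright letter]; [NP the modern strange poem after every instrument]; [NP every instrument]; [NP Lena] … — that makes 7.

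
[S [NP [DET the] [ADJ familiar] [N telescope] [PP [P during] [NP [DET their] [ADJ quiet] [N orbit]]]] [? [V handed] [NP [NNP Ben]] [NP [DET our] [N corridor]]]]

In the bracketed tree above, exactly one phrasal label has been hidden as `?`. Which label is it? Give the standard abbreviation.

VP

A constituent whose immediate children are V 'handed', NP, NP is a verb phrase: VP.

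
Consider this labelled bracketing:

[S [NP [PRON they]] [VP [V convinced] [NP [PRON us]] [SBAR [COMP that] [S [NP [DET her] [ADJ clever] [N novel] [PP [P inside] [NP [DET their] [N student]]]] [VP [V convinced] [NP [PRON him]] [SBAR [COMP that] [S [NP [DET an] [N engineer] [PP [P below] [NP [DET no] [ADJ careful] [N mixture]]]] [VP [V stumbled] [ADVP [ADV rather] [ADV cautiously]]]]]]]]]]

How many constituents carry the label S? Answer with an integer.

3

Scanning left to right, an opening `[S` appears at word positions 1, 5, 14 — 3 in total.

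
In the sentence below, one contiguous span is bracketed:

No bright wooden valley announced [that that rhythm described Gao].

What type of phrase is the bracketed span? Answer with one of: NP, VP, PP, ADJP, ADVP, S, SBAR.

SBAR

"that" is the head of the bracketed span, so the span is a subordinate clause: SBAR.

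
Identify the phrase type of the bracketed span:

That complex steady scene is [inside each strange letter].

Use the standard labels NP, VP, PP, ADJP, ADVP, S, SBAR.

"inside" is the head of the bracketed span, so the span is a prepositional phrase: PP.

PP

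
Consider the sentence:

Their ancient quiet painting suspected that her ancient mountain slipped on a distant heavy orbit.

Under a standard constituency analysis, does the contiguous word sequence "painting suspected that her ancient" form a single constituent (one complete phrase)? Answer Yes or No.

No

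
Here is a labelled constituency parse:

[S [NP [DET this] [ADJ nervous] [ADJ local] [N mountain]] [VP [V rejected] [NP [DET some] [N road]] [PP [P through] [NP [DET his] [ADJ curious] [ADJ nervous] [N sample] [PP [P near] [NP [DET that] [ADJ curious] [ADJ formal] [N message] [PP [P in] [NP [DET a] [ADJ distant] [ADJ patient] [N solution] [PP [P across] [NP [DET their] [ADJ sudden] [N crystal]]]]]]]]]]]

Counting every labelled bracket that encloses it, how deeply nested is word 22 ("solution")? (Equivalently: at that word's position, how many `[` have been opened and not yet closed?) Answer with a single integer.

9

Path from the root down to the word: S → VP → PP → NP → PP → NP → PP → NP → N. That is 9 enclosing brackets.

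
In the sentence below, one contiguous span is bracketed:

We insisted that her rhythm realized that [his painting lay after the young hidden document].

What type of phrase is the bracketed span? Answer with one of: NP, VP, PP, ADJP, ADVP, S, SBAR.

S

The bracketed span "his painting lay after the young hidden document" is headed by "lay", making it a clause (S).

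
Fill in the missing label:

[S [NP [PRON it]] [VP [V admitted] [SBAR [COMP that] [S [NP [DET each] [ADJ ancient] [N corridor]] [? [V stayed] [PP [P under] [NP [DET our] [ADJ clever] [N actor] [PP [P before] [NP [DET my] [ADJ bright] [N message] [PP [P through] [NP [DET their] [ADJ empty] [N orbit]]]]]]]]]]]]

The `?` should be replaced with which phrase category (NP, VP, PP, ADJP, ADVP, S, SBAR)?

The `?` node immediately contains: V 'stayed', PP. That is the internal structure of a verb phrase, so the label is VP.

VP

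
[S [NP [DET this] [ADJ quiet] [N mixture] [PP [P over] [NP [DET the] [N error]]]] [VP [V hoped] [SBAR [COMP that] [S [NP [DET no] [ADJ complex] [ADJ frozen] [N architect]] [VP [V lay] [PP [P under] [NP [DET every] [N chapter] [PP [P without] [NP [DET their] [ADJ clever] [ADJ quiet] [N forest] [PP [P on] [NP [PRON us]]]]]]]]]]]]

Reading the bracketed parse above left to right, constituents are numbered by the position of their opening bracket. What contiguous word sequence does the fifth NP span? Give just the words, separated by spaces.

The NP opening brackets appear, in order, over: "this quiet mixture over the error"; "the error"; "no complex frozen architect"; "every chapter without their clever quiet forest on us"; "their clever quiet forest on us"; "us". The fifth one spans "their clever quiet forest on us".

their clever quiet forest on us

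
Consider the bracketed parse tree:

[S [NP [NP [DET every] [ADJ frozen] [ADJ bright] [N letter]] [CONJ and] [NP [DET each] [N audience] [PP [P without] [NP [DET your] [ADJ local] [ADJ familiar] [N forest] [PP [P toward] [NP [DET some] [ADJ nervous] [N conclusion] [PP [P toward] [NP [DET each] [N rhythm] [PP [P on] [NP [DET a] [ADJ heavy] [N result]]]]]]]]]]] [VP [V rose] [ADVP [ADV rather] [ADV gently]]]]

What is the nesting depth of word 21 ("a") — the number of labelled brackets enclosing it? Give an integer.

12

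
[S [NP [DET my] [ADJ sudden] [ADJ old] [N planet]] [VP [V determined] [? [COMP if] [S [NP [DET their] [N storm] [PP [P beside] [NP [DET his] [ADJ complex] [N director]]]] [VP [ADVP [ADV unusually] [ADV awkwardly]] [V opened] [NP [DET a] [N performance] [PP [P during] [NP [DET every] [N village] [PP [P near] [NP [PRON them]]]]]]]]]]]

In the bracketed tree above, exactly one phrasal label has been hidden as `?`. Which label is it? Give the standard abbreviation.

SBAR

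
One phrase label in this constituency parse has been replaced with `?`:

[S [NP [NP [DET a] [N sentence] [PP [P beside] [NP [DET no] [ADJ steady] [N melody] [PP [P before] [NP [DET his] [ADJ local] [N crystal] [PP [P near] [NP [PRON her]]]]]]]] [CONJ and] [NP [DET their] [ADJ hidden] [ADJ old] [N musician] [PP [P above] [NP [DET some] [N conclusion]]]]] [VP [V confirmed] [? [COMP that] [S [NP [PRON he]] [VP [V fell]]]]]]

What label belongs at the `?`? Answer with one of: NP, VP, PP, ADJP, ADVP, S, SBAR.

Looking at what the `?` directly dominates — COMP 'that', S — this is a subordinate clause (SBAR).

SBAR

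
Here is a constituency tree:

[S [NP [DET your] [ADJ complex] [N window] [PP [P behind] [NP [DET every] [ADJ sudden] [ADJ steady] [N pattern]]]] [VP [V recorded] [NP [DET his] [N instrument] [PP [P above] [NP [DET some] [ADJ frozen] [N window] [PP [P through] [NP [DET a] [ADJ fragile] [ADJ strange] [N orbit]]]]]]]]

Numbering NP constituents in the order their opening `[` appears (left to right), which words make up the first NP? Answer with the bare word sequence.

your complex window behind every sudden steady pattern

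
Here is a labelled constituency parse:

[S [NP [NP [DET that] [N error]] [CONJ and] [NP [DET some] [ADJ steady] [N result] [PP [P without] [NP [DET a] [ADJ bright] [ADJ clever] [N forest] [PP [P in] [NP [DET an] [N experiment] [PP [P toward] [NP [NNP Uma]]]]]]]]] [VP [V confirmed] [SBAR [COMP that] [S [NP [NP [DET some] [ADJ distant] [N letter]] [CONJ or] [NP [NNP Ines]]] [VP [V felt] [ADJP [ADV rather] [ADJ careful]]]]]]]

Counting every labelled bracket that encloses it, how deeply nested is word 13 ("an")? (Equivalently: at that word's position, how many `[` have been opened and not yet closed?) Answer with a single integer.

The word sits inside DET, which is inside NP, inside PP, inside NP, inside PP, inside NP, inside NP, inside S — 8 brackets in all.

8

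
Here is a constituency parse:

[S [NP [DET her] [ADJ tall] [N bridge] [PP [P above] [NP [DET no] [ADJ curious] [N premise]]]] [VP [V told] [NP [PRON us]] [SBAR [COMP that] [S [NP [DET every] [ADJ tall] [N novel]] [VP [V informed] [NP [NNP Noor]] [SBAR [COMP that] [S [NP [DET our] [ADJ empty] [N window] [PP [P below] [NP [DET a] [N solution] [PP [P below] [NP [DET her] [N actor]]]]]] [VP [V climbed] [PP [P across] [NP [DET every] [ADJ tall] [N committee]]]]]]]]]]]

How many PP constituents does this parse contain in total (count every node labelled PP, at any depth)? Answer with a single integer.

The PP constituents are: [PP above no curious premise]; [PP below a solution below her actor]; [PP below her actor]; [PP across every tall committee]. Total: 4.

4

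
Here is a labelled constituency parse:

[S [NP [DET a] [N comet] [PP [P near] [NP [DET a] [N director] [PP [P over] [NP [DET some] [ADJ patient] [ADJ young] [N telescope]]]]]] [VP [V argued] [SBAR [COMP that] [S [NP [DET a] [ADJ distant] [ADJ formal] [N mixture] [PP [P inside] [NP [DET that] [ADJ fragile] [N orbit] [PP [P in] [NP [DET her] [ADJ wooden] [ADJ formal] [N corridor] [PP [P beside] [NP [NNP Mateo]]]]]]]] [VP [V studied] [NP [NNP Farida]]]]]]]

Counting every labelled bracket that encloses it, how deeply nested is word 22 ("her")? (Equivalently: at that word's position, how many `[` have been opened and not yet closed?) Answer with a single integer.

10

The word sits inside DET, which is inside NP, inside PP, inside NP, inside PP, inside NP, inside S, inside SBAR, inside VP, inside S — 10 brackets in all.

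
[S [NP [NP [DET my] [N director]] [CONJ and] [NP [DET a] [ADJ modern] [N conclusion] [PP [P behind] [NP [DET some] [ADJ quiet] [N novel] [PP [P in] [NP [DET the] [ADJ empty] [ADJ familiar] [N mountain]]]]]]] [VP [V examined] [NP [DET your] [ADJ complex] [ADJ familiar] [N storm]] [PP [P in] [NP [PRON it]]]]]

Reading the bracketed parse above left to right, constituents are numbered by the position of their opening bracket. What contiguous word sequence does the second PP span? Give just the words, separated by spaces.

The PP opening brackets appear, in order, over: "behind some quiet novel in the empty familiar mountain"; "in the empty familiar mountain"; "in it". The second one spans "in the empty familiar mountain".

in the empty familiar mountain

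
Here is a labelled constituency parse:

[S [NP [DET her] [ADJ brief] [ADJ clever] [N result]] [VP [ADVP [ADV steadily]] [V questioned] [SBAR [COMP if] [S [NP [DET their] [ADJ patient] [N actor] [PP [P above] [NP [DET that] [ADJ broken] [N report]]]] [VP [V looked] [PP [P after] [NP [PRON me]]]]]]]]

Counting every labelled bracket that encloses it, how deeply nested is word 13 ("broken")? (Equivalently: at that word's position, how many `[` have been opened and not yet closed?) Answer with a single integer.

Counting open brackets not yet closed at "broken": [S [VP [SBAR [S [NP [PP [NP [ADJ = 8.

8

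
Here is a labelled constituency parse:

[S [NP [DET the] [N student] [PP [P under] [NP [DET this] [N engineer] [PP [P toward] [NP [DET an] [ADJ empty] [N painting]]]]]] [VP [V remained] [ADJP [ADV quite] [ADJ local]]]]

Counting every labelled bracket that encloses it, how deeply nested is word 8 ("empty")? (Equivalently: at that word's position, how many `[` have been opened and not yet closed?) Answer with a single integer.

Counting open brackets not yet closed at "empty": [S [NP [PP [NP [PP [NP [ADJ = 7.

7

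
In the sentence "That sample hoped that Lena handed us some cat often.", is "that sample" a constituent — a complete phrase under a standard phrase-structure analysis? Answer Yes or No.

These words form the whole noun phrase headed by "sample", so yes — one constituent.

Yes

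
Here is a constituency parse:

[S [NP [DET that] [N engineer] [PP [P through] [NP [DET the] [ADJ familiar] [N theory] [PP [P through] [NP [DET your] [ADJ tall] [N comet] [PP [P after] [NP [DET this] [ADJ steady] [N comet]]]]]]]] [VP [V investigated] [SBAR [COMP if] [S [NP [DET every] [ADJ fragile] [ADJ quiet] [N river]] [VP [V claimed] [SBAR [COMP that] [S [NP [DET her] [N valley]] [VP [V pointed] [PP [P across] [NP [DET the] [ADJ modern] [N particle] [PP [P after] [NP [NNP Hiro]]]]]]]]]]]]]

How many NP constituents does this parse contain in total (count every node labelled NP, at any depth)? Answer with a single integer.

The NP constituents are: [NP that engineer through the familiar theory through your tall comet after this steady comet]; [NP the familiar theory through your tall comet after this steady comet]; [NP your tall comet after this steady comet]; [NP this steady comet]; [NP every fragile quiet river]; [NP her valley] …. Total: 8.

8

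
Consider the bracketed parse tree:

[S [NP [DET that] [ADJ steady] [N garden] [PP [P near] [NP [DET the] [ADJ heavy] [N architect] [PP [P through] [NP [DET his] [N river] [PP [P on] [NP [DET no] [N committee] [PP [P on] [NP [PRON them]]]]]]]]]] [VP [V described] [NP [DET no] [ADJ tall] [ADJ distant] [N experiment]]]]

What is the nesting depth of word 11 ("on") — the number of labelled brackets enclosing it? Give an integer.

8

Counting open brackets not yet closed at "on": [S [NP [PP [NP [PP [NP [PP [P = 8.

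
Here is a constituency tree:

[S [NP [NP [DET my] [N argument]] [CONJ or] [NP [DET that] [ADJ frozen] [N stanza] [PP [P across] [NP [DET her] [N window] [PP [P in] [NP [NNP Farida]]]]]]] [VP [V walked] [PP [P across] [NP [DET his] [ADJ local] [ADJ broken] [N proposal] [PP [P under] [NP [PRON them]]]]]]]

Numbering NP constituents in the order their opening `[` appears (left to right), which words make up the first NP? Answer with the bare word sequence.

The NP opening brackets appear, in order, over: "my argument or that frozen stanza across her window in Farida"; "my argument"; "that frozen stanza across her window in Farida"; "her window in Farida"; "Farida"; "his local broken proposal under them"; "them". The first one spans "my argument or that frozen stanza across her window in Farida".

my argument or that frozen stanza across her window in Farida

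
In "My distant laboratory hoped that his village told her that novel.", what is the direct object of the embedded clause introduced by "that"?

Within the embedded clause introduced by "that", the direct object of "told" is "that novel".

that novel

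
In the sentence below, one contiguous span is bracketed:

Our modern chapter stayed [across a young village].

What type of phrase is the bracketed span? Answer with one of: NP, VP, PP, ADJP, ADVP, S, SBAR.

The span is built around the preposition "across" — a prepositional phrase (PP).

PP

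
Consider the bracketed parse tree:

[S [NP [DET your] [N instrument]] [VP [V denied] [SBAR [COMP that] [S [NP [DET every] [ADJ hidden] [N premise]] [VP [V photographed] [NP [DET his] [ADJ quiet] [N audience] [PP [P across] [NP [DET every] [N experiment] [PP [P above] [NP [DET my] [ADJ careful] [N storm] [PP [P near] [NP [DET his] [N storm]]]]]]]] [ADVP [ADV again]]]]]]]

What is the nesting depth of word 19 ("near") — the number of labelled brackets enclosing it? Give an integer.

12

Counting open brackets not yet closed at "near": [S [VP [SBAR [S [VP [NP [PP [NP [PP [NP [PP [P = 12.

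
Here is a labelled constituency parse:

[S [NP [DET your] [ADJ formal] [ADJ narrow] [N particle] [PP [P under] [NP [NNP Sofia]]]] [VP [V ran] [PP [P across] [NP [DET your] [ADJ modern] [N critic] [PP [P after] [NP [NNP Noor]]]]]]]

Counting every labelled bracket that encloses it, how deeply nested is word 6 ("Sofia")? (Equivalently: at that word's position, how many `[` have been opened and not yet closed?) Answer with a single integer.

5

The word sits inside NNP, which is inside NP, inside PP, inside NP, inside S — 5 brackets in all.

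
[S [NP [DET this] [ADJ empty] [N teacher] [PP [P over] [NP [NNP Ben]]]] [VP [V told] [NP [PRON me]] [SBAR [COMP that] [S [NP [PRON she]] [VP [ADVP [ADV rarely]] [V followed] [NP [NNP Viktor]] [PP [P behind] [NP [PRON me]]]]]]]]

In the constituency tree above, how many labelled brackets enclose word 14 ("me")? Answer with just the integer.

Path from the root down to the word: S → VP → SBAR → S → VP → PP → NP → PRON. That is 8 enclosing brackets.

8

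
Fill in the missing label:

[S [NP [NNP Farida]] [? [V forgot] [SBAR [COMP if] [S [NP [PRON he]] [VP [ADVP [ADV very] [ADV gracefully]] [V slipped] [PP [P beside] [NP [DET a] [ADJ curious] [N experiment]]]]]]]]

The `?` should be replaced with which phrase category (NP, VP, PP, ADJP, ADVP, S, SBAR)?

VP

Looking at what the `?` directly dominates — V 'forgot', SBAR — this is a verb phrase (VP).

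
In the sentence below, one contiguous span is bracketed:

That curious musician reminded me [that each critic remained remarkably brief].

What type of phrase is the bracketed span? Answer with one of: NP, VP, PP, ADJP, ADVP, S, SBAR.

"that" is the head of the bracketed span, so the span is a subordinate clause: SBAR.

SBAR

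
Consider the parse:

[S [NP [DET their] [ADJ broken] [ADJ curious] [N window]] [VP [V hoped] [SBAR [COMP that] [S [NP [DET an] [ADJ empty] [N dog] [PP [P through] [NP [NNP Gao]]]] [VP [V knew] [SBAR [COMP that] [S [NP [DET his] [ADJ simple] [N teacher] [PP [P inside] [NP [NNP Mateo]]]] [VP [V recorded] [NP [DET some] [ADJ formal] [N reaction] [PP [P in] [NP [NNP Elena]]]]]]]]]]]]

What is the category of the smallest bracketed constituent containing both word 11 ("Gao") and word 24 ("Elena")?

Both words fall inside [S an empty dog through Gao knew that his simple teacher inside Mateo recorded some formal reaction in Elena] (words 7–24), and no smaller constituent contains them both. Label: S.

S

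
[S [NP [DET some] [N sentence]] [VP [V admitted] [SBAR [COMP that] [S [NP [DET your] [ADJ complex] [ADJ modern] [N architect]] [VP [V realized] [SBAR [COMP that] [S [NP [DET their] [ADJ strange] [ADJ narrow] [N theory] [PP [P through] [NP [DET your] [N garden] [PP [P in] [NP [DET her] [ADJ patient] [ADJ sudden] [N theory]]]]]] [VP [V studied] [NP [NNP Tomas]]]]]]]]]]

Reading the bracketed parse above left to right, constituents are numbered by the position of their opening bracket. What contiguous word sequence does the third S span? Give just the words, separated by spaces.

their strange narrow theory through your garden in her patient sudden theory studied Tomas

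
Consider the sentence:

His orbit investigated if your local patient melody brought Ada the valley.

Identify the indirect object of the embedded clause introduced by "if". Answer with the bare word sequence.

Ada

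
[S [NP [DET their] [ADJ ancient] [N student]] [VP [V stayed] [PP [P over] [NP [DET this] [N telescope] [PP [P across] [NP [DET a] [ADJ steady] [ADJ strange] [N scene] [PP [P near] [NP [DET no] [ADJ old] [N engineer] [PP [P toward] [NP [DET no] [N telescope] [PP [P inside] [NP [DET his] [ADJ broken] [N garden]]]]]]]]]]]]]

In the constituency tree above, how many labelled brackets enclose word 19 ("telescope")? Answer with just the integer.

Path from the root down to the word: S → VP → PP → NP → PP → NP → PP → NP → PP → NP → N. That is 11 enclosing brackets.

11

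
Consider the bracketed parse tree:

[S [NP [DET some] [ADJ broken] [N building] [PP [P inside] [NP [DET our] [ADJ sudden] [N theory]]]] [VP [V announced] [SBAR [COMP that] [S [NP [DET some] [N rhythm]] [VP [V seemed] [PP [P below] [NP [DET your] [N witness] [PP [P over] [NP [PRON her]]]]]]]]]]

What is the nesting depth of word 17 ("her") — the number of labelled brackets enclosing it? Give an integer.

10

The word sits inside PRON, which is inside NP, inside PP, inside NP, inside PP, inside VP, inside S, inside SBAR, inside VP, inside S — 10 brackets in all.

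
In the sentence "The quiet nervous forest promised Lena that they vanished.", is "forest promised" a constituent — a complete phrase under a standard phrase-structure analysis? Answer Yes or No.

No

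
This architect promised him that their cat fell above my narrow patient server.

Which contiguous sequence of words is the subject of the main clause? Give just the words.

this architect

The subject of the main clause is the NP immediately before the verb "promised": "this architect".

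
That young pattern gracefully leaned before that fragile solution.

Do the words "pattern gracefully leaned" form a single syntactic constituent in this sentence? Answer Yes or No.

No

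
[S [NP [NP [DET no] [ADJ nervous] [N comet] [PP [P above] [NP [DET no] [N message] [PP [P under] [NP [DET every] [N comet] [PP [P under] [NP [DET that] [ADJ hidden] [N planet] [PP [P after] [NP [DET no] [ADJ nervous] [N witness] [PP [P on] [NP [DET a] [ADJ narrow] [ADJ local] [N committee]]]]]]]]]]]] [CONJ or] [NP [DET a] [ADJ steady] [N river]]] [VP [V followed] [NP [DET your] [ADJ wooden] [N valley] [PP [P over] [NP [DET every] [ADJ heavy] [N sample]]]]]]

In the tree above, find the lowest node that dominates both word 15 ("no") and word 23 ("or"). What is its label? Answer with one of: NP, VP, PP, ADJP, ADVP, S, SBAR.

NP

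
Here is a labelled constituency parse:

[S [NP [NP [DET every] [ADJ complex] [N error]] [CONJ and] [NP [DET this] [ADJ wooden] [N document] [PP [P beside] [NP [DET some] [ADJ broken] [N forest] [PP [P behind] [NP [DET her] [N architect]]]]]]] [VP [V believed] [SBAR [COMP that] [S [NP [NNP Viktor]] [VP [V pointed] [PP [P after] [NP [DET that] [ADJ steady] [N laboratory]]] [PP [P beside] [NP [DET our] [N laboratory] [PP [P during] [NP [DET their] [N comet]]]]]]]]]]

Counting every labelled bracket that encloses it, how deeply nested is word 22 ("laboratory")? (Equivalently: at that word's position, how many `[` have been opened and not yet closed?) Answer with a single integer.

8

Counting open brackets not yet closed at "laboratory": [S [VP [SBAR [S [VP [PP [NP [N = 8.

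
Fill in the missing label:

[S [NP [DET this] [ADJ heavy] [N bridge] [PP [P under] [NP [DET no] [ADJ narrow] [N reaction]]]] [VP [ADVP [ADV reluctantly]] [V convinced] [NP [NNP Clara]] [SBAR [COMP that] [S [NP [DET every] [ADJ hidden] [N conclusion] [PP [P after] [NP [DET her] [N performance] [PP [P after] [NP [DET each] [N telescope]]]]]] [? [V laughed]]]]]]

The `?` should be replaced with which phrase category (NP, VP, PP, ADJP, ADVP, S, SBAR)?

VP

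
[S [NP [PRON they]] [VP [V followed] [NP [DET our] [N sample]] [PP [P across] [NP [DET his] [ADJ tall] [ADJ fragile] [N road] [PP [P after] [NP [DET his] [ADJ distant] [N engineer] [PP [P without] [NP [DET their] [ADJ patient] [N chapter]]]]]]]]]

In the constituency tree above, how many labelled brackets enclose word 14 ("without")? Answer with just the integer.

8

Path from the root down to the word: S → VP → PP → NP → PP → NP → PP → P. That is 8 enclosing brackets.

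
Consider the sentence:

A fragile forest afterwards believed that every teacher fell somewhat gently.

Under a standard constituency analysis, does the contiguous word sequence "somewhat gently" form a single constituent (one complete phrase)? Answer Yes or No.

Yes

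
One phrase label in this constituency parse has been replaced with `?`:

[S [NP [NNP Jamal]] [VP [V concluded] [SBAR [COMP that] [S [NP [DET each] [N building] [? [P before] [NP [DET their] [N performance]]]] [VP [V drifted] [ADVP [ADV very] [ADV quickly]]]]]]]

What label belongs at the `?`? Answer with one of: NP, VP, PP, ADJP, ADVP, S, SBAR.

A constituent whose immediate children are P 'before', NP is a prepositional phrase: PP.

PP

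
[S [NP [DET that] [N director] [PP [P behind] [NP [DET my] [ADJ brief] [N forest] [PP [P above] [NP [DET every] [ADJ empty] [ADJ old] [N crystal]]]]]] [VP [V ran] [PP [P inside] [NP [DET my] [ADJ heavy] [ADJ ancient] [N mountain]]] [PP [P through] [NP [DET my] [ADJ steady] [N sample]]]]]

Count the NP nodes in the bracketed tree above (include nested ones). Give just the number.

5

Listing each NP by its span: [NP that director behind my brief forest above every empty old crystal]; [NP my brief forest above every empty old crystal]; [NP every empty old crystal]; [NP my heavy ancient mountain]; [NP my steady sample] — that makes 5.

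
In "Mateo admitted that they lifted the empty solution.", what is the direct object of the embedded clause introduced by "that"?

the empty solution

The verb of the embedded clause introduced by "that" is "lifted"; its direct object is the NP "the empty solution".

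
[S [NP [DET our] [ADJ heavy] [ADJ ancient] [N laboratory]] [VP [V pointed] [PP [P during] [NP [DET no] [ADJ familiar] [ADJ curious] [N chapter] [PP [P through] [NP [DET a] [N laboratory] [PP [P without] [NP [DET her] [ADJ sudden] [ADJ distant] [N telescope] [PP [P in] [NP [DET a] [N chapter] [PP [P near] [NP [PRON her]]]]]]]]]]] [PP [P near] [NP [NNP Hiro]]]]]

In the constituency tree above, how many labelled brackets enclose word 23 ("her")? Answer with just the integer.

Path from the root down to the word: S → VP → PP → NP → PP → NP → PP → NP → PP → NP → PP → NP → PRON. That is 13 enclosing brackets.

13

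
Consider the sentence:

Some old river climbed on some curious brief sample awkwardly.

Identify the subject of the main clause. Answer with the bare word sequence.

some old river

The subject of the main clause is the NP immediately before the verb "climbed": "some old river".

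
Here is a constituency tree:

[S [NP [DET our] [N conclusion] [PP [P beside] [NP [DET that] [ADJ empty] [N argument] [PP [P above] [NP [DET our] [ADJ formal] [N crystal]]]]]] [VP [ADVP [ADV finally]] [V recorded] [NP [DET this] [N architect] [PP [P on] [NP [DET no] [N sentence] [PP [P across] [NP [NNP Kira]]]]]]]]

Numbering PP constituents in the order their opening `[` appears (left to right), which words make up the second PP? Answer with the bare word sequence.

In left-to-right order the PP constituents are "beside that empty argument above our formal crystal"; "above our formal crystal"; "on no sentence across Kira"; "across Kira". Number 2 is "above our formal crystal".

above our formal crystal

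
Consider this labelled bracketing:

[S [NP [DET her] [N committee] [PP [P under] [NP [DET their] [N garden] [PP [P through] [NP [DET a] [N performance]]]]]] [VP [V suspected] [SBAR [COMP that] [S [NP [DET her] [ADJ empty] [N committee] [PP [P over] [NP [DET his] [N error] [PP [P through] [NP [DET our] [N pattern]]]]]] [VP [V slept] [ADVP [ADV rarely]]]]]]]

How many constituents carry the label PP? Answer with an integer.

4

The PP constituents are: [PP under their garden through a performance]; [PP through a performance]; [PP over his error through our pattern]; [PP through our pattern]. Total: 4.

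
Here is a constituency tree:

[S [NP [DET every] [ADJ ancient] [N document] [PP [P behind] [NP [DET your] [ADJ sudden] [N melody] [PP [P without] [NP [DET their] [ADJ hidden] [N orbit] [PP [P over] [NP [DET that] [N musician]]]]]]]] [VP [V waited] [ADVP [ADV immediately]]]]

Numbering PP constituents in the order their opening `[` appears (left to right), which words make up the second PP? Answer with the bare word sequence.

without their hidden orbit over that musician

Opening `[PP` markers occur at word positions 4, 8, 12; the second of these opens the constituent [PP without their hidden orbit over that musician].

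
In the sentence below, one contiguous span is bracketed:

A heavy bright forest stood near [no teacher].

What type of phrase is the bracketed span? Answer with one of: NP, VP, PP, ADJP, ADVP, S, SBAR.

NP

"teacher" is the head of the bracketed span, so the span is a noun phrase: NP.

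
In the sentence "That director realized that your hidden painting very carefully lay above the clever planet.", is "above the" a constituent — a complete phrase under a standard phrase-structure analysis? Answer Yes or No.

No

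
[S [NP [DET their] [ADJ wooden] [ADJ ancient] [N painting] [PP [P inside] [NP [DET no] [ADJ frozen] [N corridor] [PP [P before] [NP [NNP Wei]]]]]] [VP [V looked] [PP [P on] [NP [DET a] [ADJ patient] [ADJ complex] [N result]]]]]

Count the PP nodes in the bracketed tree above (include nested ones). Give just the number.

Scanning left to right, an opening `[PP` appears at word positions 5, 9, 12 — 3 in total.

3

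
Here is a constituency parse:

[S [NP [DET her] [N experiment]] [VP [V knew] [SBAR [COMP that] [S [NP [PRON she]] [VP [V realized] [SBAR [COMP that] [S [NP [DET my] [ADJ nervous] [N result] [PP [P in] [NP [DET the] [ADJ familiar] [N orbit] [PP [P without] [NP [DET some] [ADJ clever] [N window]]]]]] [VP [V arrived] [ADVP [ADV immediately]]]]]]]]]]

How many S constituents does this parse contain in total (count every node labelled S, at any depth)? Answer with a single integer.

Scanning left to right, an opening `[S` appears at word positions 1, 5, 8 — 3 in total.

3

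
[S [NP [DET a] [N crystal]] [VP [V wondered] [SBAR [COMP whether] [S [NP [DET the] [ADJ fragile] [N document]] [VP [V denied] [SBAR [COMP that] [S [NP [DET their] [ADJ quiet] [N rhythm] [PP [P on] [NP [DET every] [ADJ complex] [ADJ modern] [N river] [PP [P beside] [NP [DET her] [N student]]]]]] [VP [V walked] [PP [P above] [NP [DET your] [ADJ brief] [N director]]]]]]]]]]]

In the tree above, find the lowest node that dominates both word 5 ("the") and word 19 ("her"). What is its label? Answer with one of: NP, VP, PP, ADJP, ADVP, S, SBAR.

S

Word 5 lies under S → VP → SBAR → S → NP → DET; word 19 lies under S → VP → SBAR → S → VP → SBAR → S → NP → PP → NP → PP → NP → DET. The lowest shared node is the S.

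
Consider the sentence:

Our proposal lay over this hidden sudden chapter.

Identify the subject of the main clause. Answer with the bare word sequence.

our proposal

"our proposal" is the NP that combines with the VP headed by "lay" to form the main clause — the subject.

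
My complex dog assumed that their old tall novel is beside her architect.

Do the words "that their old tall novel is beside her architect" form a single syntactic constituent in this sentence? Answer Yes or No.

Yes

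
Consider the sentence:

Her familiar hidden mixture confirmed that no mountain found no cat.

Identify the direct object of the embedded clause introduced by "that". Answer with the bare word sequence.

Within the embedded clause introduced by "that", the direct object of "found" is "no cat".

no cat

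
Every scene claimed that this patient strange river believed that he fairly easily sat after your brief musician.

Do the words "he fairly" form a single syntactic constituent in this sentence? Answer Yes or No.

No

The sequence begins inside the noun phrase "he" and ends inside the verb phrase "fairly easily sat after your brief musician"; it crosses a phrase boundary, so no single node in the tree spans exactly those words.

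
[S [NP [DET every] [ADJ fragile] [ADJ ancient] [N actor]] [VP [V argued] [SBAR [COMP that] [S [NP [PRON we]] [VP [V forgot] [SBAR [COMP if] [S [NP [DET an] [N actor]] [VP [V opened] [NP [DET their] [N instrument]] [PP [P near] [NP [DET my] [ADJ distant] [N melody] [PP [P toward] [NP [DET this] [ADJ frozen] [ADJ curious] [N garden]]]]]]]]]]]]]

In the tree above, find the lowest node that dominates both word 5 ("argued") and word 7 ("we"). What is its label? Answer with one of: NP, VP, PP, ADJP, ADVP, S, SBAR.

Word 5 lies under S → VP → V; word 7 lies under S → VP → SBAR → S → NP → PRON. The lowest shared node is the VP.

VP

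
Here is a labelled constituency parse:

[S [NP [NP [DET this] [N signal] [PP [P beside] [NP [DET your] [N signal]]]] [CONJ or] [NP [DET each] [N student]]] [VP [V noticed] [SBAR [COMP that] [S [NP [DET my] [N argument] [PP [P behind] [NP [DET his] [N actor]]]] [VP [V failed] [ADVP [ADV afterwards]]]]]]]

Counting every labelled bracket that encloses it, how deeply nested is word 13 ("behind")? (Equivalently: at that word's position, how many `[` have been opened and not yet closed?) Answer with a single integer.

7

The word sits inside P, which is inside PP, inside NP, inside S, inside SBAR, inside VP, inside S — 7 brackets in all.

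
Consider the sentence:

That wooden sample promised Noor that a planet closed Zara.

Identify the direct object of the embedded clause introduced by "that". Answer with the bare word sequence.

Zara

Within the embedded clause introduced by "that", the direct object of "closed" is "Zara".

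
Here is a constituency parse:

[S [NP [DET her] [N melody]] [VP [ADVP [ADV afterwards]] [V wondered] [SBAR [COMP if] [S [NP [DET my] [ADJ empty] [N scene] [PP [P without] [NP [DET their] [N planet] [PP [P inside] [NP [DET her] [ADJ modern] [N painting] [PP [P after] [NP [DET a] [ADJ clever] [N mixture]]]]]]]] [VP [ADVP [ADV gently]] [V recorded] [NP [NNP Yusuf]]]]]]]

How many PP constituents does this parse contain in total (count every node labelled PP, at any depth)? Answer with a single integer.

3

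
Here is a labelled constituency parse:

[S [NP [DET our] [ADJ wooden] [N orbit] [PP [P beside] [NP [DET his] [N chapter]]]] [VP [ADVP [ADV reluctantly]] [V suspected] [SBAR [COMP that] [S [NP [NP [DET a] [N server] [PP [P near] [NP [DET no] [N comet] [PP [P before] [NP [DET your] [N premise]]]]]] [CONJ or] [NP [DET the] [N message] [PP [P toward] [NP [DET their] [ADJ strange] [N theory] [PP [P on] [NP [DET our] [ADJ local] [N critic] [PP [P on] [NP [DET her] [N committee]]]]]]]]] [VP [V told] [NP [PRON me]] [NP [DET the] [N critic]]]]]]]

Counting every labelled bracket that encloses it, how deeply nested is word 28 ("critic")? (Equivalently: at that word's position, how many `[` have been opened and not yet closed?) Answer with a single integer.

11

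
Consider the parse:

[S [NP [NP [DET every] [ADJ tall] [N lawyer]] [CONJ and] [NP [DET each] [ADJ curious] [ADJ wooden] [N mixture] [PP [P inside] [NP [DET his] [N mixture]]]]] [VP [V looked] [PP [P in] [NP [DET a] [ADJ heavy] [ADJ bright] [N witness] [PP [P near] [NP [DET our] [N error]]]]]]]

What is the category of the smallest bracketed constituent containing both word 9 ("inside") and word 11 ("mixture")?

PP

The smallest bracket enclosing both words is [PP inside his mixture], so the label is PP.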